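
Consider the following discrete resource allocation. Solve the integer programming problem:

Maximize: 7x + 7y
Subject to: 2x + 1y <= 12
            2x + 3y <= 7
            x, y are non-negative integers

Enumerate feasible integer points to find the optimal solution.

Constraint 1: 2x + 1y <= 12
Constraint 2: 2x + 3y <= 7
Feasible x range (need y >= 0): 0 <= x <= min(12/2, 7/2) => x in {0, ..., 3}.
Enumerate feasible integer points row by row (the coefficient of y is 7 > 0, so for each x the largest feasible y gives the best value):
  x = 0: y <= min((12 - 2*0)/1, (7 - 2*0)/3) => y in {0, ..., 2}; best 7*0 + 7*2 = 14
  x = 1: y <= min((12 - 2*1)/1, (7 - 2*1)/3) => y in {0, ..., 1}; best 7*1 + 7*1 = 14
  x = 2: y <= min((12 - 2*2)/1, (7 - 2*2)/3) => y in {0, ..., 1}; best 7*2 + 7*1 = 21
  x = 3: y <= min((12 - 2*3)/1, (7 - 2*3)/3) => y in {0}; best 7*3 + 7*0 = 21
The maximum 7x + 7y = 21 is achieved at x = 2, y = 1.
(The same value 21 is also attained at (3, 0).)
Check: 2*2 + 1*1 = 5 <= 12 and 2*2 + 3*1 = 7 <= 7.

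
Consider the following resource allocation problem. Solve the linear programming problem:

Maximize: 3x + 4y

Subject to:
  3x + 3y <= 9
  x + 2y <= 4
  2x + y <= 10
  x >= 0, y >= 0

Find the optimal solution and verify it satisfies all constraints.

Feasible vertices: (0, 0), (0, 2), (2, 1), (3, 0)
Objective 3x + 4y at each vertex:
  (0, 0): 0
  (0, 2): 8
  (2, 1): 10
  (3, 0): 9
Maximum is 10 at (2, 1).
Verify constraints at (x, y) = (2, 1):
  3*2 + 3*1 = 9 <= 9 (active)
  1*2 + 2*1 = 4 <= 4 (active)
  2*2 + 1*1 = 5 <= 10
  x = 2 >= 0, y = 1 >= 0. All constraints satisfied.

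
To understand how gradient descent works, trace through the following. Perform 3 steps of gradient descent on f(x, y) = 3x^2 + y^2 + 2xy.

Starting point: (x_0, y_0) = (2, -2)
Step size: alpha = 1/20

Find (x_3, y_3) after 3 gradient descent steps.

f(x,y) = 3x^2 + y^2 + 2xy
grad_x = 6x + 2y, grad_y = 2y + 2x
Step 1: grad = (8, 0), (8/5, -2)
Step 2: grad = (28/5, -4/5), (33/25, -49/25)
Step 3: grad = (4, -32/25), (28/25, -237/125)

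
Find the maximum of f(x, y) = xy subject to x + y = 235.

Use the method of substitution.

Substitute y = 235 - x into f(x,y) = xy:
g(x) = x(235 - x) = 235x - x^2
g'(x) = 235 - 2x = 0  =>  x = 235/2
y = 235 - 235/2 = 235/2
Maximum value = (235/2) * (235/2) = 55225/4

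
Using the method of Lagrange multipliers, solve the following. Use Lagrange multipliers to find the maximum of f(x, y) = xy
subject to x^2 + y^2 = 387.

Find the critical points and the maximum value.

Lagrange conditions: y = 2*lambda*x and x = 2*lambda*y
If x = 0 then y = 0, violating the constraint, so x, y != 0.
Dividing: y/x = x/y => x^2 = y^2 => y = x or y = -x
Constraint: 2x^2 = 387 => x^2 = 387/2 => x = +/-sqrt(387/2)
Critical points: (sqrt(387/2), sqrt(387/2)), (-sqrt(387/2), -sqrt(387/2)), (sqrt(387/2), -sqrt(387/2)), (-sqrt(387/2), sqrt(387/2))
  y = x:  xy = x^2 = 387/2  at (sqrt(387/2), sqrt(387/2)) and (-sqrt(387/2), -sqrt(387/2))
  y = -x: xy = -x^2 = -387/2 at (sqrt(387/2), -sqrt(387/2)) and (-sqrt(387/2), sqrt(387/2))
Maximum xy = 387/2 at (sqrt(387/2), sqrt(387/2)) and (-sqrt(387/2), -sqrt(387/2))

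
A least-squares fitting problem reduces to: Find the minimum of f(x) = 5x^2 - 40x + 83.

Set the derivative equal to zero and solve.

f(x) = 5x^2 - 40x + 83
f'(x) = 10x + (-40) = 0
x = 40/10 = 4
f(4) = 3
Since f''(x) = 10 > 0, this is a minimum.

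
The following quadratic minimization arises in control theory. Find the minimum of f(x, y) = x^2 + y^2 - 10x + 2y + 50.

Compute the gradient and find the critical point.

f(x,y) = x^2 + y^2 - 10x + 2y + 50
df/dx = 2x + (-10) = 0  =>  x = 5
df/dy = 2y + (2) = 0  =>  y = -1
f(5, -1) = 1*(5)^2 + 1*(-1)^2 + -10*(5) + 2*(-1) + 50 = 24
Hessian is diagonal with entries 2, 2 > 0, so this is a minimum.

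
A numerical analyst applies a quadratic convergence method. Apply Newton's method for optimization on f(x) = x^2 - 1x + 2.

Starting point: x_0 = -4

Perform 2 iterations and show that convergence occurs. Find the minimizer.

f(x) = x^2 - 1x + 2, f'(x) = 2x + (-1), f''(x) = 2
Step 1: f'(-4) = -9, x_1 = -4 - -9/2 = 1/2
Step 2: f'(1/2) = 0, x_2 = 1/2 (converged)
Newton's method converges in 1 step for quadratics.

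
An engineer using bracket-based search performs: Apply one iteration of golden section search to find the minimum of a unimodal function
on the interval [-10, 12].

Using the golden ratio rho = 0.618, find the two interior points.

Golden section search on [-10, 12].
Golden ratio rho = 0.618 (approx).
Interior points:
  x_1 = -10 + (1-0.618)*22 = -1.5960
  x_2 = -10 + 0.618*22 = 3.5960
Compare f(x_1) and f(x_2) to determine which subinterval to keep.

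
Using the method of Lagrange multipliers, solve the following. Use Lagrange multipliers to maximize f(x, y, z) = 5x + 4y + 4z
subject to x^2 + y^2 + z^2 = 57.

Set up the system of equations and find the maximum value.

Lagrange conditions: 5 = 2*lambda*x, 4 = 2*lambda*y, 4 = 2*lambda*z
So x:5 = y:4 = z:4, i.e. x = 5t, y = 4t, z = 4t
Constraint: t^2*(5^2 + 4^2 + 4^2) = 57
  t^2 * 57 = 57  =>  t = sqrt(1)
Maximum = 5*5t + 4*4t + 4*4t = 57*sqrt(1) = 57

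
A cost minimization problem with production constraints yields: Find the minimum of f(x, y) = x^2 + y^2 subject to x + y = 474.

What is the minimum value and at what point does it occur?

Substitute y = 474 - x into f(x,y) = x^2 + y^2:
g(x) = x^2 + (474 - x)^2 = 2x^2 - 948x + 224676
g'(x) = 4x - 948 = 0  =>  x = 237
y = 474 - 237 = 237
Minimum value = 237^2 + 237^2 = 112338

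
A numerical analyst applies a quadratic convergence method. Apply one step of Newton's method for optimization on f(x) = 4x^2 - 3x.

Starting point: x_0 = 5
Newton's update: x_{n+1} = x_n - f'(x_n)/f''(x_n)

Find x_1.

f(x) = 4x^2 - 3x
f'(x) = 8x + (-3), f''(x) = 8
Newton step: x_1 = x_0 - f'(x_0)/f''(x_0)
f'(5) = 37
x_1 = 5 - 37/8 = 3/8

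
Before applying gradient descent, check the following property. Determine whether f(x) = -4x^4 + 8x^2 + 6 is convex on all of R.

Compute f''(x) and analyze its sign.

f(x) = -4x^4 + 8x^2 + 6
f'(x) = -16x^3 + 16x
f''(x) = -48x^2 + 16
f''(x) = -48x^2 + 16 -> -inf as |x| -> inf
Therefore, f is not globally convex on R.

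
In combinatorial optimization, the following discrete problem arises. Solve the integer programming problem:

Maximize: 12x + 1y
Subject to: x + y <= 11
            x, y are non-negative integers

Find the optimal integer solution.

Objective: 12x + 1y, constraint: x + y <= 11
Coefficient of x is 12 >= coefficient of y is 1, so allocate the entire budget to x.
Optimal: x = 11, y = 0, value = 132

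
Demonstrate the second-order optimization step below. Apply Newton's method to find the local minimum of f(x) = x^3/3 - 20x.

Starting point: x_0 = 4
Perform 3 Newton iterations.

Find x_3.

f(x) = x^3/3 - 20x
f'(x) = x^2 - 20, f''(x) = 2x
Newton update: x_{n+1} = x_n - (x_n^2 - 20)/(2*x_n)
Step 1: x_0 = 4, f'=-4, f''=8, x_1 = 9/2
Step 2: x_1 = 9/2, f'=1/4, f''=9, x_2 = 161/36
Step 3: x_2 = 161/36, f'=1/1296, f''=161/18, x_3 = 51841/11592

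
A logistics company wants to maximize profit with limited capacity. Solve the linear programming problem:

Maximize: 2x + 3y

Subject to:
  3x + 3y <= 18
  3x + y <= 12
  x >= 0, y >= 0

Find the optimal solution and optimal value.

Feasible vertices: (0, 0), (0, 6), (3, 3), (4, 0)
Objective 2x + 3y at each:
  (0, 0): 0
  (0, 6): 18
  (3, 3): 15
  (4, 0): 8
Maximum is 18 at (0, 6).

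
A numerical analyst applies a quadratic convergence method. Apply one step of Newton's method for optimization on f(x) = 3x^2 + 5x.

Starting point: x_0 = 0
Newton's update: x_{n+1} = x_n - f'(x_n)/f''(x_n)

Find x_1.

f(x) = 3x^2 + 5x
f'(x) = 6x + (5), f''(x) = 6
Newton step: x_1 = x_0 - f'(x_0)/f''(x_0)
f'(0) = 5
x_1 = 0 - 5/6 = -5/6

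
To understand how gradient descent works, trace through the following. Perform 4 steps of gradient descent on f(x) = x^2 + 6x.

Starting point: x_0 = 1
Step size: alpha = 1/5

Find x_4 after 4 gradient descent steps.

f(x) = x^2 + 6x, f'(x) = 2x + (6)
Step 1: f'(1) = 8, x_1 = 1 - 1/5 * 8 = -3/5
Step 2: f'(-3/5) = 24/5, x_2 = -3/5 - 1/5 * 24/5 = -39/25
Step 3: f'(-39/25) = 72/25, x_3 = -39/25 - 1/5 * 72/25 = -267/125
Step 4: f'(-267/125) = 216/125, x_4 = -267/125 - 1/5 * 216/125 = -1551/625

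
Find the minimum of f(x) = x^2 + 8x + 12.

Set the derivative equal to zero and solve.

f(x) = x^2 + 8x + 12
f'(x) = 2x + (8) = 0
x = -8/2 = -4
f(-4) = -4
Since f''(x) = 2 > 0, this is a minimum.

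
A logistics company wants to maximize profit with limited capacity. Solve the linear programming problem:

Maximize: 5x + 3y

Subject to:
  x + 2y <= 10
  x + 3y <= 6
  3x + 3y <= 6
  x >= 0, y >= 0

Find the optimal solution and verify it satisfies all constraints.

Feasible vertices: (0, 0), (0, 2), (2, 0)
Objective 5x + 3y at each vertex:
  (0, 0): 0
  (0, 2): 6
  (2, 0): 10
Maximum is 10 at (2, 0).
Verify constraints at (x, y) = (2, 0):
  1*2 + 2*0 = 2 <= 10
  1*2 + 3*0 = 2 <= 6
  3*2 + 3*0 = 6 <= 6 (active)
  x = 2 >= 0, y = 0 >= 0. All constraints satisfied.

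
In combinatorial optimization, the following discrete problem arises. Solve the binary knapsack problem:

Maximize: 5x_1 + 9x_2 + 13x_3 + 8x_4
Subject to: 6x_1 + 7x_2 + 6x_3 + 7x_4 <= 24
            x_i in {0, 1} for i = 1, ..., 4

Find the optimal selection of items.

Items: item 1 (v=5, w=6), item 2 (v=9, w=7), item 3 (v=13, w=6), item 4 (v=8, w=7)
Capacity: 24
Checking all 16 subsets (w = total weight, v = total value):
  {}: w = 0, v = 0
  {1}: w = 6, v = 5
  {2}: w = 7, v = 9
  {3}: w = 6, v = 13
  {4}: w = 7, v = 8
  {1, 2}: w = 13, v = 14
  {1, 3}: w = 12, v = 18
  {1, 4}: w = 13, v = 13
  {2, 3}: w = 13, v = 22
  {2, 4}: w = 14, v = 17
  {3, 4}: w = 13, v = 21
  {1, 2, 3}: w = 19, v = 27
  {1, 2, 4}: w = 20, v = 22
  {1, 3, 4}: w = 19, v = 26
  {2, 3, 4}: w = 20, v = 30
  {1, 2, 3, 4}: w = 26 > 24, infeasible
Best feasible subset: items [2, 3, 4]
Total weight: 20 <= 24, total value: 30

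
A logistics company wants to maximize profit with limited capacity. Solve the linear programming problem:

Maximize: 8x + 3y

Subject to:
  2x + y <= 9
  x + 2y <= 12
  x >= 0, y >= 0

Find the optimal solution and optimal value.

Feasible vertices: (0, 0), (0, 6), (2, 5), (9/2, 0)
Objective 8x + 3y at each:
  (0, 0): 0
  (0, 6): 18
  (2, 5): 31
  (9/2, 0): 36
Maximum is 36 at (9/2, 0).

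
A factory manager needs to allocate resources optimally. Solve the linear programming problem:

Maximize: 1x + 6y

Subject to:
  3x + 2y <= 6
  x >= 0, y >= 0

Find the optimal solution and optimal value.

The feasible region has vertices at [(0, 0), (2, 0), (0, 3)].
Checking objective 1x + 6y at each vertex:
  (0, 0): 1*0 + 6*0 = 0
  (2, 0): 1*2 + 6*0 = 2
  (0, 3): 1*0 + 6*3 = 18
Maximum is 18 at (0, 3).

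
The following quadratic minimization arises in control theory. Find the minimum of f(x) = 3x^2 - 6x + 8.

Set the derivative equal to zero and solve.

f(x) = 3x^2 - 6x + 8
f'(x) = 6x + (-6) = 0
x = 6/6 = 1
f(1) = 5
Since f''(x) = 6 > 0, this is a minimum.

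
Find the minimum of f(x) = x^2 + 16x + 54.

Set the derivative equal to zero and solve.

f(x) = x^2 + 16x + 54
f'(x) = 2x + (16) = 0
x = -16/2 = -8
f(-8) = -10
Since f''(x) = 2 > 0, this is a minimum.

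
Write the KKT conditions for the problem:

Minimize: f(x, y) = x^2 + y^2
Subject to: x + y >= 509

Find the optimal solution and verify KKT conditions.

KKT conditions for min x^2 + y^2 s.t. x + y >= 509:
Stationarity: 2x = mu, 2y = mu
So x = y = mu/2.
Complementary slackness: mu*(x + y - 509) = 0
Primal feasibility: x + y >= 509; dual feasibility: mu >= 0
If mu = 0 then x = y = 0, but 0 + 0 < 509 is infeasible, so the constraint is active.
Constraint active: x + y = 2*(mu/2) = 509 => mu = 509
x = y = 509/2, f = 259081/2
Verify: stationarity 2*(509/2) = 509 = mu; primal 509/2 + 509/2 = 509 >= 509; dual mu = 509 >= 0; complementary slackness 509*(509 - 509) = 0. All KKT conditions hold.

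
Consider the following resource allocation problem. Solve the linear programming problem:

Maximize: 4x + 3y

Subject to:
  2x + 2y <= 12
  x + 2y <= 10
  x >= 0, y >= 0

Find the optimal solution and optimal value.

Feasible vertices: (0, 0), (0, 5), (2, 4), (6, 0)
Objective 4x + 3y at each:
  (0, 0): 0
  (0, 5): 15
  (2, 4): 20
  (6, 0): 24
Maximum is 24 at (6, 0).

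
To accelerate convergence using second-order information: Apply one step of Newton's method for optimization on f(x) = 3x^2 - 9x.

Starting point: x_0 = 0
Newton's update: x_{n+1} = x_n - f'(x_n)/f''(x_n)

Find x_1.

f(x) = 3x^2 - 9x
f'(x) = 6x + (-9), f''(x) = 6
Newton step: x_1 = x_0 - f'(x_0)/f''(x_0)
f'(0) = -9
x_1 = 0 - -9/6 = 3/2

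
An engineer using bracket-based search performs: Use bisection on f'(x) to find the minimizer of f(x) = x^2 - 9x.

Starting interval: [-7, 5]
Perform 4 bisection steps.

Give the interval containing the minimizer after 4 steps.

Finding critical point of f(x) = x^2 - 9x using bisection on f'(x) = 2x + -9.
f'(x) = 0 when x = 9/2.
Starting interval: [-7, 5]
Step 1: mid = -1, f'(mid) = -11, new interval = [-1, 5]
Step 2: mid = 2, f'(mid) = -5, new interval = [2, 5]
Step 3: mid = 7/2, f'(mid) = -2, new interval = [7/2, 5]
Step 4: mid = 17/4, f'(mid) = -1/2, new interval = [17/4, 5]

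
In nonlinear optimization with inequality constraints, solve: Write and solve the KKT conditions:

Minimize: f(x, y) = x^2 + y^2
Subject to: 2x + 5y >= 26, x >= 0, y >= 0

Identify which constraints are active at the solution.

KKT conditions for min x^2 + y^2 s.t. 2x + 5y >= 26, x >= 0, y >= 0:
Stationarity: 2x = mu*2 + mu_x, 2y = mu*5 + mu_y, with mu, mu_x, mu_y >= 0
Complementary slackness: mu*(2x + 5y - 26) = 0, mu_x*x = 0, mu_y*y = 0
(0, 0) is infeasible (2*0 + 5*0 < 26), so if mu = 0 stationarity would force x = mu_x/2 >= 0, y = mu_y/2 >= 0 with mu_x*x = mu_y*y = 0, i.e. x = y = 0: contradiction. Hence mu > 0 and 2x + 5y = 26 is active.
Try x > 0, y > 0 (so mu_x = mu_y = 0): x = 2*mu/2, y = 5*mu/2
Substitute: 2*(2*mu/2) + 5*(5*mu/2) = 26
  mu*29/2 = 26 => mu = 52/29
x* = 52/29 > 0, y* = 130/29 > 0, consistent with mu_x = mu_y = 0.
f is convex and the constraints are linear, so this KKT point is the global minimum.
f* = 676/29
Active constraints: 2x + 5y >= 26 (holds with equality, mu = 52/29 > 0); x >= 0 and y >= 0 are inactive (mu_x = mu_y = 0).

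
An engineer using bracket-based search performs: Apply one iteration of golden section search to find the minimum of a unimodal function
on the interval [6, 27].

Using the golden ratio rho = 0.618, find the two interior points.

Golden section search on [6, 27].
Golden ratio rho = 0.618 (approx).
Interior points:
  x_1 = 6 + (1-0.618)*21 = 14.0220
  x_2 = 6 + 0.618*21 = 18.9780
Compare f(x_1) and f(x_2) to determine which subinterval to keep.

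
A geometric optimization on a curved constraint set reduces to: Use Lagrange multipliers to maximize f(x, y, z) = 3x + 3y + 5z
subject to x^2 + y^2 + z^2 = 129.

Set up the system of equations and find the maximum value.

Lagrange conditions: 3 = 2*lambda*x, 3 = 2*lambda*y, 5 = 2*lambda*z
So x:3 = y:3 = z:5, i.e. x = 3t, y = 3t, z = 5t
Constraint: t^2*(3^2 + 3^2 + 5^2) = 129
  t^2 * 43 = 129  =>  t = sqrt(3)
Maximum = 3*3t + 3*3t + 5*5t = 43*sqrt(3) = sqrt(5547)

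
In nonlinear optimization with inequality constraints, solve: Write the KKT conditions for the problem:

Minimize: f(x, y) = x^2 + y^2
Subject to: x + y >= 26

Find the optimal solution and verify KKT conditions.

KKT conditions for min x^2 + y^2 s.t. x + y >= 26:
Stationarity: 2x = mu, 2y = mu
So x = y = mu/2.
Complementary slackness: mu*(x + y - 26) = 0
Primal feasibility: x + y >= 26; dual feasibility: mu >= 0
If mu = 0 then x = y = 0, but 0 + 0 < 26 is infeasible, so the constraint is active.
Constraint active: x + y = 2*(mu/2) = 26 => mu = 26
x = y = 13, f = 338
Verify: stationarity 2*13 = 26 = mu; primal 13 + 13 = 26 >= 26; dual mu = 26 >= 0; complementary slackness 26*(26 - 26) = 0. All KKT conditions hold.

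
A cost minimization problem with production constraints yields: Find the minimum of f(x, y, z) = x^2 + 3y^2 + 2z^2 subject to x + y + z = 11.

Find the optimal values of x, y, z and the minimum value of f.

Using Lagrange multipliers on f = x^2 + 3y^2 + 2z^2 with constraint x + y + z = 11:
Conditions: 2*1*x = lambda, 2*3*y = lambda, 2*2*z = lambda
So x = lambda/2, y = lambda/6, z = lambda/4
Substituting into constraint: lambda * (11/12) = 11
lambda = 12
x = 6, y = 2, z = 3
Minimum value = 66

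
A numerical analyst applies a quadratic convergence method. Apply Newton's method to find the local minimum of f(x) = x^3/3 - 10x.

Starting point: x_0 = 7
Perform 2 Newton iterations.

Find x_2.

f(x) = x^3/3 - 10x
f'(x) = x^2 - 10, f''(x) = 2x
Newton update: x_{n+1} = x_n - (x_n^2 - 10)/(2*x_n)
Step 1: x_0 = 7, f'=39, f''=14, x_1 = 59/14
Step 2: x_1 = 59/14, f'=1521/196, f''=59/7, x_2 = 5441/1652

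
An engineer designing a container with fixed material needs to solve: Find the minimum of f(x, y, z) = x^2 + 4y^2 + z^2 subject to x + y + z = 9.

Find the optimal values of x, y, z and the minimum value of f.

Using Lagrange multipliers on f = x^2 + 4y^2 + z^2 with constraint x + y + z = 9:
Conditions: 2*1*x = lambda, 2*4*y = lambda, 2*1*z = lambda
So x = lambda/2, y = lambda/8, z = lambda/2
Substituting into constraint: lambda * (9/8) = 9
lambda = 8
x = 4, y = 1, z = 4
Minimum value = 36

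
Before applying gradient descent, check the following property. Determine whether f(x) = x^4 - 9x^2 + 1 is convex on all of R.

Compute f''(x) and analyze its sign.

f(x) = x^4 - 9x^2 + 1
f'(x) = 4x^3 + -18x
f''(x) = 12x^2 + -18
f''(0) = -18 < 0, so not convex near x = 0
Therefore, f is not globally convex on R.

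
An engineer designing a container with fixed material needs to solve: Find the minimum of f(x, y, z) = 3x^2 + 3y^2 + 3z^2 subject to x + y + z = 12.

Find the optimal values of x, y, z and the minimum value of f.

Using Lagrange multipliers on f = 3x^2 + 3y^2 + 3z^2 with constraint x + y + z = 12:
Conditions: 2*3*x = lambda, 2*3*y = lambda, 2*3*z = lambda
So x = lambda/6, y = lambda/6, z = lambda/6
Substituting into constraint: lambda * (1/2) = 12
lambda = 24
x = 4, y = 4, z = 4
Minimum value = 144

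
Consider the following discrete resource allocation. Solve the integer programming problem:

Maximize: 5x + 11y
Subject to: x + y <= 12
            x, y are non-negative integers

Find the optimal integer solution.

Objective: 5x + 11y, constraint: x + y <= 12
Coefficient of y is 11 > coefficient of x is 5, so allocate the entire budget to y.
Optimal: x = 0, y = 12, value = 132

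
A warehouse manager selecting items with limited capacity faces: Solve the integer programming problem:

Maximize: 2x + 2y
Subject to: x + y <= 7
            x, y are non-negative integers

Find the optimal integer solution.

Objective: 2x + 2y, constraint: x + y <= 7
Coefficient of x is 2 >= coefficient of y is 2, so allocate the entire budget to x.
Optimal: x = 7, y = 0, value = 14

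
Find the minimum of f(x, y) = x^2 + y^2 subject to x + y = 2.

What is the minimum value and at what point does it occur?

Substitute y = 2 - x into f(x,y) = x^2 + y^2:
g(x) = x^2 + (2 - x)^2 = 2x^2 - 4x + 4
g'(x) = 4x - 4 = 0  =>  x = 1
y = 2 - 1 = 1
Minimum value = 1^2 + 1^2 = 2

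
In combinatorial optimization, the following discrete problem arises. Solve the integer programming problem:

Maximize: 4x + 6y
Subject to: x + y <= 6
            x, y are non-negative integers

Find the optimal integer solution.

Objective: 4x + 6y, constraint: x + y <= 6
Coefficient of y is 6 > coefficient of x is 4, so allocate the entire budget to y.
Optimal: x = 0, y = 6, value = 36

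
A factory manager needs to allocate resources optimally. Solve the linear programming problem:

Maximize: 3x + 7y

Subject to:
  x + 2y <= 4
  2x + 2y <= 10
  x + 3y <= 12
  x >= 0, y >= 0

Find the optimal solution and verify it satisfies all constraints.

Feasible vertices: (0, 0), (0, 2), (4, 0)
Objective 3x + 7y at each vertex:
  (0, 0): 0
  (0, 2): 14
  (4, 0): 12
Maximum is 14 at (0, 2).
Verify constraints at (x, y) = (0, 2):
  1*0 + 2*2 = 4 <= 4 (active)
  2*0 + 2*2 = 4 <= 10
  1*0 + 3*2 = 6 <= 12
  x = 0 >= 0, y = 2 >= 0. All constraints satisfied.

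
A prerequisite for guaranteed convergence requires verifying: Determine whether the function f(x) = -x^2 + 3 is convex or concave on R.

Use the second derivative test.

f(x) = -x^2 + 3
f'(x) = -2x + 0
f''(x) = -2
Since f''(x) = -2 < 0 for all x, f is concave on R.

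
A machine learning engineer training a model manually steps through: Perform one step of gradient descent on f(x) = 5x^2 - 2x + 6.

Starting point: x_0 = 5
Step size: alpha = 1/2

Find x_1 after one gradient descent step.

f(x) = 5x^2 - 2x + 6
f'(x) = 10x - 2
f'(5) = 10*5 + (-2) = 48
x_1 = x_0 - alpha * f'(x_0) = 5 - 1/2 * 48 = -19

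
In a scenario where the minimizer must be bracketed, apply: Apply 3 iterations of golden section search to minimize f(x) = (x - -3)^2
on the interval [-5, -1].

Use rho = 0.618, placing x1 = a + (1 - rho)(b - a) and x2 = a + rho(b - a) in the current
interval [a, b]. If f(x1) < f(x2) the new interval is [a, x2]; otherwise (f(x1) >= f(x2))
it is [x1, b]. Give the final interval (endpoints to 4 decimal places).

Golden section search for min of f(x) = (x - -3)^2 on [-5, -1].
Each step: x1 = a + (1 - rho)(b - a), x2 = a + rho(b - a); if f(x1) < f(x2) keep [a, x2], otherwise keep [x1, b].
Step 1: [-5.0000, -1.0000], x1=-3.4720 (f=0.2228), x2=-2.5280 (f=0.2228); f(x1) = f(x2) (tie, not '<') => keep [-3.4720, -1.0000]
Step 2: [-3.4720, -1.0000], x1=-2.5277 (f=0.2231), x2=-1.9443 (f=1.1145); f(x1) < f(x2) => keep [-3.4720, -1.9443]
Step 3: [-3.4720, -1.9443], x1=-2.8884 (f=0.0125), x2=-2.5279 (f=0.2229); f(x1) < f(x2) => keep [-3.4720, -2.5279]
Final interval: [-3.4720, -2.5279]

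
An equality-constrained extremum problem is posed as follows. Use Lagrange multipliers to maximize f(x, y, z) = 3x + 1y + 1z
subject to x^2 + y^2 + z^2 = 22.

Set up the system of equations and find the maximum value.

Lagrange conditions: 3 = 2*lambda*x, 1 = 2*lambda*y, 1 = 2*lambda*z
So x:3 = y:1 = z:1, i.e. x = 3t, y = 1t, z = 1t
Constraint: t^2*(3^2 + 1^2 + 1^2) = 22
  t^2 * 11 = 22  =>  t = sqrt(2)
Maximum = 3*3t + 1*1t + 1*1t = 11*sqrt(2) = sqrt(242)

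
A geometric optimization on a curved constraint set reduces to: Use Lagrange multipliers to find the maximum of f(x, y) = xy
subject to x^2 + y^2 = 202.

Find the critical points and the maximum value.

Lagrange conditions: y = 2*lambda*x and x = 2*lambda*y
If x = 0 then y = 0, violating the constraint, so x, y != 0.
Dividing: y/x = x/y => x^2 = y^2 => y = x or y = -x
Constraint: 2x^2 = 202 => x^2 = 101 => x = +/-sqrt(101)
Critical points: (sqrt(101), sqrt(101)), (-sqrt(101), -sqrt(101)), (sqrt(101), -sqrt(101)), (-sqrt(101), sqrt(101))
  y = x:  xy = x^2 = 101  at (sqrt(101), sqrt(101)) and (-sqrt(101), -sqrt(101))
  y = -x: xy = -x^2 = -101 at (sqrt(101), -sqrt(101)) and (-sqrt(101), sqrt(101))
Maximum xy = 101 at (sqrt(101), sqrt(101)) and (-sqrt(101), -sqrt(101))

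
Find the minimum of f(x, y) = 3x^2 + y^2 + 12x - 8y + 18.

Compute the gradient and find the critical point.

f(x,y) = 3x^2 + y^2 + 12x - 8y + 18
df/dx = 6x + (12) = 0  =>  x = -2
df/dy = 2y + (-8) = 0  =>  y = 4
f(-2, 4) = 3*(-2)^2 + 1*(4)^2 + 12*(-2) + -8*(4) + 18 = -10
Hessian is diagonal with entries 6, 2 > 0, so this is a minimum.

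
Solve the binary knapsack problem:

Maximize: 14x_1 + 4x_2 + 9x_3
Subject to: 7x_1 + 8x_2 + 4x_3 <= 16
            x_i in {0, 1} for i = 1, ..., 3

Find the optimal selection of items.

Items: item 1 (v=14, w=7), item 2 (v=4, w=8), item 3 (v=9, w=4)
Capacity: 16
Checking all 8 subsets (w = total weight, v = total value):
  {}: w = 0, v = 0
  {1}: w = 7, v = 14
  {2}: w = 8, v = 4
  {3}: w = 4, v = 9
  {1, 2}: w = 15, v = 18
  {1, 3}: w = 11, v = 23
  {2, 3}: w = 12, v = 13
  {1, 2, 3}: w = 19 > 16, infeasible
Best feasible subset: items [1, 3]
Total weight: 11 <= 16, total value: 23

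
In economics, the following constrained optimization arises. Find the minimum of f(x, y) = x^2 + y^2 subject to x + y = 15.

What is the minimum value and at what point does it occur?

Substitute y = 15 - x into f(x,y) = x^2 + y^2:
g(x) = x^2 + (15 - x)^2 = 2x^2 - 30x + 225
g'(x) = 4x - 30 = 0  =>  x = 15/2
y = 15 - 15/2 = 15/2
Minimum value = (15/2)^2 + (15/2)^2 = 225/2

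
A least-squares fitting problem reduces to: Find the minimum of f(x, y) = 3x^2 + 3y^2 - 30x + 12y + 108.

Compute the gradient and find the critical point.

f(x,y) = 3x^2 + 3y^2 - 30x + 12y + 108
df/dx = 6x + (-30) = 0  =>  x = 5
df/dy = 6y + (12) = 0  =>  y = -2
f(5, -2) = 3*(5)^2 + 3*(-2)^2 + -30*(5) + 12*(-2) + 108 = 21
Hessian is diagonal with entries 6, 6 > 0, so this is a minimum.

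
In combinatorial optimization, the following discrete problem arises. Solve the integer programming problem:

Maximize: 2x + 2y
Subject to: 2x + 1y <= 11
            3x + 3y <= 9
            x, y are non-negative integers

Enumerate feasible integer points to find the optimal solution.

Constraint 1: 2x + 1y <= 11
Constraint 2: 3x + 3y <= 9
Feasible x range (need y >= 0): 0 <= x <= min(11/2, 9/3) => x in {0, ..., 3}.
Enumerate feasible integer points row by row (the coefficient of y is 2 > 0, so for each x the largest feasible y gives the best value):
  x = 0: y <= min((11 - 2*0)/1, (9 - 3*0)/3) => y in {0, ..., 3}; best 2*0 + 2*3 = 6
  x = 1: y <= min((11 - 2*1)/1, (9 - 3*1)/3) => y in {0, ..., 2}; best 2*1 + 2*2 = 6
  x = 2: y <= min((11 - 2*2)/1, (9 - 3*2)/3) => y in {0, ..., 1}; best 2*2 + 2*1 = 6
  x = 3: y <= min((11 - 2*3)/1, (9 - 3*3)/3) => y in {0}; best 2*3 + 2*0 = 6
The maximum 2x + 2y = 6 is achieved at x = 0, y = 3.
(The same value 6 is also attained at (1, 2), (2, 1), (3, 0).)
Check: 2*0 + 1*3 = 3 <= 11 and 3*0 + 3*3 = 9 <= 9.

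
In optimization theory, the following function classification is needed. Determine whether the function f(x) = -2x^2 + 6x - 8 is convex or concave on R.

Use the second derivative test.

f(x) = -2x^2 + 6x - 8
f'(x) = -4x + 6
f''(x) = -4
Since f''(x) = -4 < 0 for all x, f is concave on R.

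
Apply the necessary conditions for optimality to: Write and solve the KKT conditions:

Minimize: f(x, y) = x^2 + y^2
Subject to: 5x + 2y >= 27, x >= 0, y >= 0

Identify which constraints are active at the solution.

KKT conditions for min x^2 + y^2 s.t. 5x + 2y >= 27, x >= 0, y >= 0:
Stationarity: 2x = mu*5 + mu_x, 2y = mu*2 + mu_y, with mu, mu_x, mu_y >= 0
Complementary slackness: mu*(5x + 2y - 27) = 0, mu_x*x = 0, mu_y*y = 0
(0, 0) is infeasible (5*0 + 2*0 < 27), so if mu = 0 stationarity would force x = mu_x/2 >= 0, y = mu_y/2 >= 0 with mu_x*x = mu_y*y = 0, i.e. x = y = 0: contradiction. Hence mu > 0 and 5x + 2y = 27 is active.
Try x > 0, y > 0 (so mu_x = mu_y = 0): x = 5*mu/2, y = 2*mu/2
Substitute: 5*(5*mu/2) + 2*(2*mu/2) = 27
  mu*29/2 = 27 => mu = 54/29
x* = 135/29 > 0, y* = 54/29 > 0, consistent with mu_x = mu_y = 0.
f is convex and the constraints are linear, so this KKT point is the global minimum.
f* = 729/29
Active constraints: 5x + 2y >= 27 (holds with equality, mu = 54/29 > 0); x >= 0 and y >= 0 are inactive (mu_x = mu_y = 0).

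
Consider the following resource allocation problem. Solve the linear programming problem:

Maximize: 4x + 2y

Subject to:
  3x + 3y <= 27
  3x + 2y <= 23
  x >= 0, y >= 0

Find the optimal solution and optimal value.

Feasible vertices: (0, 0), (0, 9), (5, 4), (23/3, 0)
Objective 4x + 2y at each:
  (0, 0): 0
  (0, 9): 18
  (5, 4): 28
  (23/3, 0): 92/3
Maximum is 92/3 at (23/3, 0).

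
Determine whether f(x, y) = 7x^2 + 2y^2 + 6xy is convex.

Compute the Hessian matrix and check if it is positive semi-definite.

f(x,y) = 7x^2 + 2y^2 + 6xy
Hessian H = [[14, 6], [6, 4]]
trace(H) = 18, det(H) = 20
Eigenvalues: (18 +/- sqrt(244)) / 2 = 16.81, 1.19
Since both eigenvalues > 0, f is convex.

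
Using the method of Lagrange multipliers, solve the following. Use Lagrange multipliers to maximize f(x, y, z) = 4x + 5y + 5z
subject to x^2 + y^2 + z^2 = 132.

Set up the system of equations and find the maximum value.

Lagrange conditions: 4 = 2*lambda*x, 5 = 2*lambda*y, 5 = 2*lambda*z
So x:4 = y:5 = z:5, i.e. x = 4t, y = 5t, z = 5t
Constraint: t^2*(4^2 + 5^2 + 5^2) = 132
  t^2 * 66 = 132  =>  t = sqrt(2)
Maximum = 4*4t + 5*5t + 5*5t = 66*sqrt(2) = sqrt(8712)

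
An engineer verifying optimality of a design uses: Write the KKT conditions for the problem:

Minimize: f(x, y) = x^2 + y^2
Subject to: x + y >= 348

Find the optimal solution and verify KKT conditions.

KKT conditions for min x^2 + y^2 s.t. x + y >= 348:
Stationarity: 2x = mu, 2y = mu
So x = y = mu/2.
Complementary slackness: mu*(x + y - 348) = 0
Primal feasibility: x + y >= 348; dual feasibility: mu >= 0
If mu = 0 then x = y = 0, but 0 + 0 < 348 is infeasible, so the constraint is active.
Constraint active: x + y = 2*(mu/2) = 348 => mu = 348
x = y = 174, f = 60552
Verify: stationarity 2*174 = 348 = mu; primal 174 + 174 = 348 >= 348; dual mu = 348 >= 0; complementary slackness 348*(348 - 348) = 0. All KKT conditions hold.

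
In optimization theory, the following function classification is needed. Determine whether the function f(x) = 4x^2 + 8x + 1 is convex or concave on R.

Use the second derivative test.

f(x) = 4x^2 + 8x + 1
f'(x) = 8x + 8
f''(x) = 8
Since f''(x) = 8 > 0 for all x, f is convex on R.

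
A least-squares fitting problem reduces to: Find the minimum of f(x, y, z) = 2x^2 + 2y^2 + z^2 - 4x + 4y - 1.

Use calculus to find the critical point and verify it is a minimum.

f(x,y,z) = 2x^2 + 2y^2 + z^2 - 4x + 4y - 1
df/dx = 4x + (-4) = 0 => x = 1
df/dy = 4y + (4) = 0 => y = -1
df/dz = 2z + (0) = 0 => z = 0
f(1,-1,0) = 2*(1)^2 + 2*(-1)^2 + 1*(0)^2 + -4*(1) + 4*(-1) + -1 = -5
Hessian is diagonal with entries 4, 4, 2 > 0, confirmed minimum.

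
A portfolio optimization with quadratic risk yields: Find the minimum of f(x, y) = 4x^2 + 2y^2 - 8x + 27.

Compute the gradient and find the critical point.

f(x,y) = 4x^2 + 2y^2 - 8x + 27
df/dx = 8x + (-8) = 0  =>  x = 1
df/dy = 4y + (0) = 0  =>  y = 0
f(1, 0) = 4*(1)^2 + 2*(0)^2 + -8*(1) + 27 = 23
Hessian is diagonal with entries 8, 4 > 0, so this is a minimum.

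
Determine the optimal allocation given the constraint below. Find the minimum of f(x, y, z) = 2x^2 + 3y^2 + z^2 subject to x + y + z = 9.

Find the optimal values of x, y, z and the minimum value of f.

Using Lagrange multipliers on f = 2x^2 + 3y^2 + z^2 with constraint x + y + z = 9:
Conditions: 2*2*x = lambda, 2*3*y = lambda, 2*1*z = lambda
So x = lambda/4, y = lambda/6, z = lambda/2
Substituting into constraint: lambda * (11/12) = 9
lambda = 108/11
x = 27/11, y = 18/11, z = 54/11
Minimum value = 486/11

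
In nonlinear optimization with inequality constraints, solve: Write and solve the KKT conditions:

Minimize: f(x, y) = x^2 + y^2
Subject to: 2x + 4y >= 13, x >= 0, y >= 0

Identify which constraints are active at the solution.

KKT conditions for min x^2 + y^2 s.t. 2x + 4y >= 13, x >= 0, y >= 0:
Stationarity: 2x = mu*2 + mu_x, 2y = mu*4 + mu_y, with mu, mu_x, mu_y >= 0
Complementary slackness: mu*(2x + 4y - 13) = 0, mu_x*x = 0, mu_y*y = 0
(0, 0) is infeasible (2*0 + 4*0 < 13), so if mu = 0 stationarity would force x = mu_x/2 >= 0, y = mu_y/2 >= 0 with mu_x*x = mu_y*y = 0, i.e. x = y = 0: contradiction. Hence mu > 0 and 2x + 4y = 13 is active.
Try x > 0, y > 0 (so mu_x = mu_y = 0): x = 2*mu/2, y = 4*mu/2
Substitute: 2*(2*mu/2) + 4*(4*mu/2) = 13
  mu*20/2 = 13 => mu = 13/10
x* = 13/10 > 0, y* = 13/5 > 0, consistent with mu_x = mu_y = 0.
f is convex and the constraints are linear, so this KKT point is the global minimum.
f* = 169/20
Active constraints: 2x + 4y >= 13 (holds with equality, mu = 13/10 > 0); x >= 0 and y >= 0 are inactive (mu_x = mu_y = 0).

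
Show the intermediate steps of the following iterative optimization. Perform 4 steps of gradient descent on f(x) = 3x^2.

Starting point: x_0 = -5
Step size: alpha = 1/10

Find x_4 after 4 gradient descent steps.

f(x) = 3x^2, f'(x) = 6x + (0)
Step 1: f'(-5) = -30, x_1 = -5 - 1/10 * -30 = -2
Step 2: f'(-2) = -12, x_2 = -2 - 1/10 * -12 = -4/5
Step 3: f'(-4/5) = -24/5, x_3 = -4/5 - 1/10 * -24/5 = -8/25
Step 4: f'(-8/25) = -48/25, x_4 = -8/25 - 1/10 * -48/25 = -16/125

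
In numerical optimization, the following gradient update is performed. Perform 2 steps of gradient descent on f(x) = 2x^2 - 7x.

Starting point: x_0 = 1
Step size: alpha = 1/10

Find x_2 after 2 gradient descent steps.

f(x) = 2x^2 - 7x, f'(x) = 4x + (-7)
Step 1: f'(1) = -3, x_1 = 1 - 1/10 * -3 = 13/10
Step 2: f'(13/10) = -9/5, x_2 = 13/10 - 1/10 * -9/5 = 37/25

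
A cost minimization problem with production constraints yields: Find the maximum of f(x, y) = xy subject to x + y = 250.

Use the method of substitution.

Substitute y = 250 - x into f(x,y) = xy:
g(x) = x(250 - x) = 250x - x^2
g'(x) = 250 - 2x = 0  =>  x = 125
y = 250 - 125 = 125
Maximum value = 125 * 125 = 15625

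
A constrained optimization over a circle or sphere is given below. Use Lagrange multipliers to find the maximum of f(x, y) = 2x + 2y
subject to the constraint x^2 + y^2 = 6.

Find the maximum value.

Set up Lagrange conditions: grad f = lambda * grad g
  2 = 2*lambda*x
  2 = 2*lambda*y
From these: x/y = 2/2, so x = 2t, y = 2t for some t.
Substitute into constraint: (2t)^2 + (2t)^2 = 6
  t^2 * 8 = 6
  t = sqrt(6/8)
Maximum = 2*x + 2*y = (2^2 + 2^2)*t = 8 * sqrt(6/8) = sqrt(48)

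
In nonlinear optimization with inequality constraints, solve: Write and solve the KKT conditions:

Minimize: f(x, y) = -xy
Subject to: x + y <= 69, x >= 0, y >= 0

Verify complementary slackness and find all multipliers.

Problem: min -xy s.t. x + y <= 69 (multiplier lambda), x >= 0 (mu_x), y >= 0 (mu_y)
KKT stationarity: -y + lambda - mu_x = 0, -x + lambda - mu_y = 0, with lambda, mu_x, mu_y >= 0
Complementary slackness: lambda*(x + y - 69) = 0, mu_x*x = 0, mu_y*y = 0
If lambda = 0: y = -mu_x <= 0 and x = -mu_y <= 0 force x = y = 0 with f = 0; but x = y = 69/2 is feasible with f = -4761/4 < 0, so this is not the minimum. Hence lambda > 0 and x + y = 69.
Try x > 0, y > 0 (so mu_x = mu_y = 0): y = lambda, x = lambda => x = y = lambda
x + y = 69 => 2*lambda = 69 => lambda = 69/2
x* = y* = 69/2 > 0, consistent with mu_x = mu_y = 0.
(Any feasible point with x = 0 or y = 0 has f = 0 > -4761/4, so the minimum is not on those boundaries.)
min(-xy) = -4761/4 (i.e. max xy = 4761/4)
Multipliers: lambda = 69/2, mu_x = 0, mu_y = 0
Complementary slackness: lambda*(x + y - 69) = 69/2*(69/2 + 69/2 - 69) = 0, mu_x*x = 0*69/2 = 0, mu_y*y = 0*69/2 = 0. Satisfied.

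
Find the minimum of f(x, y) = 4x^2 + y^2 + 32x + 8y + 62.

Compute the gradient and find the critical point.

f(x,y) = 4x^2 + y^2 + 32x + 8y + 62
df/dx = 8x + (32) = 0  =>  x = -4
df/dy = 2y + (8) = 0  =>  y = -4
f(-4, -4) = 4*(-4)^2 + 1*(-4)^2 + 32*(-4) + 8*(-4) + 62 = -18
Hessian is diagonal with entries 8, 2 > 0, so this is a minimum.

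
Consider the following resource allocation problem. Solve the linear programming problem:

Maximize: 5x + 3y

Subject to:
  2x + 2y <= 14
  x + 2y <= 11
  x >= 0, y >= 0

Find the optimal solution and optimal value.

Feasible vertices: (0, 0), (0, 11/2), (3, 4), (7, 0)
Objective 5x + 3y at each:
  (0, 0): 0
  (0, 11/2): 33/2
  (3, 4): 27
  (7, 0): 35
Maximum is 35 at (7, 0).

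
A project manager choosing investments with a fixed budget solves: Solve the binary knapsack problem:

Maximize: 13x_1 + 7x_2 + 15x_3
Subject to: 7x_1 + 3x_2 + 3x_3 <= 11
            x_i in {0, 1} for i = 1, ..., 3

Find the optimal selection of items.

Items: item 1 (v=13, w=7), item 2 (v=7, w=3), item 3 (v=15, w=3)
Capacity: 11
Checking all 8 subsets (w = total weight, v = total value):
  {}: w = 0, v = 0
  {1}: w = 7, v = 13
  {2}: w = 3, v = 7
  {3}: w = 3, v = 15
  {1, 2}: w = 10, v = 20
  {1, 3}: w = 10, v = 28
  {2, 3}: w = 6, v = 22
  {1, 2, 3}: w = 13 > 11, infeasible
Best feasible subset: items [1, 3]
Total weight: 10 <= 11, total value: 28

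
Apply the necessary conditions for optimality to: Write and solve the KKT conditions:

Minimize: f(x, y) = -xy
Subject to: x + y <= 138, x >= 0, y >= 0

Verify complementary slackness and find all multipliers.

Problem: min -xy s.t. x + y <= 138 (multiplier lambda), x >= 0 (mu_x), y >= 0 (mu_y)
KKT stationarity: -y + lambda - mu_x = 0, -x + lambda - mu_y = 0, with lambda, mu_x, mu_y >= 0
Complementary slackness: lambda*(x + y - 138) = 0, mu_x*x = 0, mu_y*y = 0
If lambda = 0: y = -mu_x <= 0 and x = -mu_y <= 0 force x = y = 0 with f = 0; but x = y = 69 is feasible with f = -4761 < 0, so this is not the minimum. Hence lambda > 0 and x + y = 138.
Try x > 0, y > 0 (so mu_x = mu_y = 0): y = lambda, x = lambda => x = y = lambda
x + y = 138 => 2*lambda = 138 => lambda = 69
x* = y* = 69 > 0, consistent with mu_x = mu_y = 0.
(Any feasible point with x = 0 or y = 0 has f = 0 > -4761, so the minimum is not on those boundaries.)
min(-xy) = -4761 (i.e. max xy = 4761)
Multipliers: lambda = 69, mu_x = 0, mu_y = 0
Complementary slackness: lambda*(x + y - 138) = 69*(69 + 69 - 138) = 0, mu_x*x = 0*69 = 0, mu_y*y = 0*69 = 0. Satisfied.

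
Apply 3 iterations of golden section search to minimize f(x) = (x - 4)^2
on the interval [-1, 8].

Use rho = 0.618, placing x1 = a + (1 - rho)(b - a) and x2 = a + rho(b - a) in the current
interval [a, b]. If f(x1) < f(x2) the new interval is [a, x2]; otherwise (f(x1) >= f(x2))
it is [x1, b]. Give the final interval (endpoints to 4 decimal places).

Golden section search for min of f(x) = (x - 4)^2 on [-1, 8].
Each step: x1 = a + (1 - rho)(b - a), x2 = a + rho(b - a); if f(x1) < f(x2) keep [a, x2], otherwise keep [x1, b].
Step 1: [-1.0000, 8.0000], x1=2.4380 (f=2.4398), x2=4.5620 (f=0.3158); f(x1) > f(x2) => keep [2.4380, 8.0000]
Step 2: [2.4380, 8.0000], x1=4.5627 (f=0.3166), x2=5.8753 (f=3.5168); f(x1) < f(x2) => keep [2.4380, 5.8753]
Step 3: [2.4380, 5.8753], x1=3.7511 (f=0.0620), x2=4.5623 (f=0.3161); f(x1) < f(x2) => keep [2.4380, 4.5623]
Final interval: [2.4380, 4.5623]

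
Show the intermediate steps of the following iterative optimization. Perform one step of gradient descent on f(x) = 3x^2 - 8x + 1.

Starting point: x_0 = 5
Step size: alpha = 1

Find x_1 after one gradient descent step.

f(x) = 3x^2 - 8x + 1
f'(x) = 6x - 8
f'(5) = 6*5 + (-8) = 22
x_1 = x_0 - alpha * f'(x_0) = 5 - 1 * 22 = -17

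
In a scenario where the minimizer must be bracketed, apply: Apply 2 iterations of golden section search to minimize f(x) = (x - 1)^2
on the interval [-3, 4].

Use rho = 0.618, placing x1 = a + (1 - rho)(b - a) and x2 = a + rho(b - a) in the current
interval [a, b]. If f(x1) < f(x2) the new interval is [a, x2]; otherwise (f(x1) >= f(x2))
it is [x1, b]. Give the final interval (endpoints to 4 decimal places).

Golden section search for min of f(x) = (x - 1)^2 on [-3, 4].
Each step: x1 = a + (1 - rho)(b - a), x2 = a + rho(b - a); if f(x1) < f(x2) keep [a, x2], otherwise keep [x1, b].
Step 1: [-3.0000, 4.0000], x1=-0.3260 (f=1.7583), x2=1.3260 (f=0.1063); f(x1) > f(x2) => keep [-0.3260, 4.0000]
Step 2: [-0.3260, 4.0000], x1=1.3265 (f=0.1066), x2=2.3475 (f=1.8157); f(x1) < f(x2) => keep [-0.3260, 2.3475]
Final interval: [-0.3260, 2.3475]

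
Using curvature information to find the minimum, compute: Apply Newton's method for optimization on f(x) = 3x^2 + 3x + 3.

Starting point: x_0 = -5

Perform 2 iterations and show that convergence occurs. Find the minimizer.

f(x) = 3x^2 + 3x + 3, f'(x) = 6x + (3), f''(x) = 6
Step 1: f'(-5) = -27, x_1 = -5 - -27/6 = -1/2
Step 2: f'(-1/2) = 0, x_2 = -1/2 (converged)
Newton's method converges in 1 step for quadratics.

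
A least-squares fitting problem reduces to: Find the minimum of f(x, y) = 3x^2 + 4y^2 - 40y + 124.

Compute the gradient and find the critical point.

f(x,y) = 3x^2 + 4y^2 - 40y + 124
df/dx = 6x + (0) = 0  =>  x = 0
df/dy = 8y + (-40) = 0  =>  y = 5
f(0, 5) = 3*(0)^2 + 4*(5)^2 + -40*(5) + 124 = 24
Hessian is diagonal with entries 6, 8 > 0, so this is a minimum.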